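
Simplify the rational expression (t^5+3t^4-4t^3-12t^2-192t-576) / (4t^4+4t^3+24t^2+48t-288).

(t^2-16)/(4t-8)

Repeated division with remainder:
  t^5+3t^4-4t^3-12t^2-192t-576 = ((1/4)t+1/2)(4t^4+4t^3+24t^2+48t-288) + (-12t^3-36t^2-144t-432)
  4t^4+4t^3+24t^2+48t-288 = (-(1/3)t+2/3)(-12t^3-36t^2-144t-432) + (0)
Last nonzero remainder: -12t^3-36t^2-144t-432. Dividing through by -12 gives the monic gcd t^3+3t^2+12t+36.
Cancel t^3+3t^2+12t+36 from numerator and denominator to get the reduced form.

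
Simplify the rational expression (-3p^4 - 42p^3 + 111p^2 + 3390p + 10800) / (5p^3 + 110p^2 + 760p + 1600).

(-3p^2 + 12p + 135)/(5p + 20)

Apply the Euclidean algorithm:
  -3p^4 - 42p^3 + 111p^2 + 3390p + 10800 = (-(3/5)p + 24/5)(5p^3 + 110p^2 + 760p + 1600) + (39p^2 + 702p + 3120)
  5p^3 + 110p^2 + 760p + 1600 = ((5/39)p + 20/39)(39p^2 + 702p + 3120) + (0)
Last nonzero remainder: 39p^2 + 702p + 3120. Dividing through by 39 gives the monic gcd p^2 + 18p + 80.
Cancel p^2 + 18p + 80 from numerator and denominator to get the reduced form.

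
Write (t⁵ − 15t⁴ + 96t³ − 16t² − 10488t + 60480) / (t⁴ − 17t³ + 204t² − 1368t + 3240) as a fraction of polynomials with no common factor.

(t³ − 9t² − 66t + 560)/(t² − 11t + 30)

Repeated division with remainder:
  t⁵ − 15t⁴ + 96t³ − 16t² − 10488t + 60480 = (t + 2)(t⁴ − 17t³ + 204t² − 1368t + 3240) + (−74t³ + 944t² − 10992t + 54000)
  t⁴ − 17t³ + 204t² − 1368t + 3240 = (−(1/74)t + 157/2738)(−74t³ + 944t² − 10992t + 54000) + ((1820/1369)t² − (10920/1369)t + 196560/1369)
  −74t³ + 944t² − 10992t + 54000 = (−(50653/910)t + 34225/91)((1820/1369)t² − (10920/1369)t + 196560/1369) + (0)
Last nonzero remainder: (1820/1369)t² − (10920/1369)t + 196560/1369. Dividing through by 1820/1369 gives the monic gcd t² − 6t + 108.
Cancel t² − 6t + 108 from numerator and denominator to get the reduced form.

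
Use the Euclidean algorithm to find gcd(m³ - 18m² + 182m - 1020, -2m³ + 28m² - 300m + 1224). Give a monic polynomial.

m² - 8m + 102

Repeated division with remainder:
  m³ - 18m² + 182m - 1020 = (-1/2)(-2m³ + 28m² - 300m + 1224) + (-4m² + 32m - 408)
  -2m³ + 28m² - 300m + 1224 = ((1/2)m - 3)(-4m² + 32m - 408) + (0)
Last nonzero remainder: -4m² + 32m - 408. Dividing through by -4 gives the monic gcd m² - 8m + 102.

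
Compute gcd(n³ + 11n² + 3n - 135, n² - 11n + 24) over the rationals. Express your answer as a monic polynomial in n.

Repeated division with remainder:
  n³ + 11n² + 3n - 135 = (n + 22)(n² - 11n + 24) + (221n - 663)
  n² - 11n + 24 = ((1/221)n - 8/221)(221n - 663) + (0)
Last nonzero remainder: 221n - 663. Dividing through by 221 gives the monic gcd n - 3.

n - 3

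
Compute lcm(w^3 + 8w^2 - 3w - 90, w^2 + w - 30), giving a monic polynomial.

w^4 + 3w^3 - 43w^2 - 75w + 450

Euclidean algorithm in ℚ[w]:
  w^3 + 8w^2 - 3w - 90 = (w + 7)(w^2 + w - 30) + (20w + 120)
  w^2 + w - 30 = ((1/20)w - 1/4)(20w + 120) + (0)
Last nonzero remainder: 20w + 120. Dividing through by 20 gives the monic gcd w + 6.
Then lcm(f, g) = f·g / gcd(f, g); expanding and making the result monic gives the answer.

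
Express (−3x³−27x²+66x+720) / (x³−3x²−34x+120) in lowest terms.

(−3x−24)/(x−4)

Repeated division with remainder:
  −3x³−27x²+66x+720 = (−3)(x³−3x²−34x+120) + (−36x²−36x+1080)
  x³−3x²−34x+120 = (−(1/36)x+1/9)(−36x²−36x+1080) + (0)
Last nonzero remainder: −36x²−36x+1080. Dividing through by −36 gives the monic gcd x²+x−30.
Cancel x²+x−30 from numerator and denominator to get the reduced form.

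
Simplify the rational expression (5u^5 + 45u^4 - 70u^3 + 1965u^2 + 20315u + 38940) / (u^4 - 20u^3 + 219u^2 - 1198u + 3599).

(5u^3 + 90u^2 + 445u + 660)/(u^2 - 11u + 61)

Apply the Euclidean algorithm:
  5u^5 + 45u^4 - 70u^3 + 1965u^2 + 20315u + 38940 = (5u + 145)(u^4 - 20u^3 + 219u^2 - 1198u + 3599) + (1735u^3 - 23800u^2 + 176030u - 482915)
  u^4 - 20u^3 + 219u^2 - 1198u + 3599 = ((1/1735)u - 436/120409)(1735u^3 - 23800u^2 + 176030u - 482915) + ((3776289/120409)u^2 - (33986601/120409)u + 222801051/120409)
  1735u^3 - 23800u^2 + 176030u - 482915 = ((208909615/3776289)u - 985547665/3776289)((3776289/120409)u^2 - (33986601/120409)u + 222801051/120409) + (0)
Last nonzero remainder: (3776289/120409)u^2 - (33986601/120409)u + 222801051/120409. Dividing through by 3776289/120409 gives the monic gcd u^2 - 9u + 59.
Cancel u^2 - 9u + 59 from numerator and denominator to get the reduced form.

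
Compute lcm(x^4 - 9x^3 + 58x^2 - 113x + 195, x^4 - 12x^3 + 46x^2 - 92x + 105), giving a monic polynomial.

x^6 - 19x^5 + 169x^4 - 882x^3 + 2543x^2 - 4323x + 4095

Repeated division with remainder:
  x^4 - 9x^3 + 58x^2 - 113x + 195 = (x^4 - 12x^3 + 46x^2 - 92x + 105) + (3x^3 + 12x^2 - 21x + 90)
  x^4 - 12x^3 + 46x^2 - 92x + 105 = ((1/3)x - 16/3)(3x^3 + 12x^2 - 21x + 90) + (117x^2 - 234x + 585)
  3x^3 + 12x^2 - 21x + 90 = ((1/39)x + 2/13)(117x^2 - 234x + 585) + (0)
Last nonzero remainder: 117x^2 - 234x + 585. Dividing through by 117 gives the monic gcd x^2 - 2x + 5.
Then lcm(f, g) = f·g / gcd(f, g); expanding and making the result monic gives the answer.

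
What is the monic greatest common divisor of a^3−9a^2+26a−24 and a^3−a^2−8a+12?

Apply the Euclidean algorithm:
  a^3−9a^2+26a−24 = (a^3−a^2−8a+12) + (−8a^2+34a−36)
  a^3−a^2−8a+12 = (−(1/8)a−13/32)(−8a^2+34a−36) + ((21/16)a−21/8)
  −8a^2+34a−36 = (−(128/21)a+96/7)((21/16)a−21/8) + (0)
Last nonzero remainder: (21/16)a−21/8. Dividing through by 21/16 gives the monic gcd a−2.

a−2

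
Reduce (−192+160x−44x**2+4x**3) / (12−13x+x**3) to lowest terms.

Euclidean algorithm in ℚ[x]:
  4x**3−44x**2+160x−192 = (4)(x**3−13x+12) + (−44x**2+212x−240)
  x**3−13x+12 = (−(1/44)x−53/484)(−44x**2+212x−240) + ((576/121)x−1728/121)
  −44x**2+212x−240 = (−(1331/144)x+605/36)((576/121)x−1728/121) + (0)
Last nonzero remainder: (576/121)x−1728/121. Dividing through by 576/121 gives the monic gcd x−3.
Cancel x−3 from numerator and denominator to get the reduced form.

(64−32x+4x**2)/(−4+3x+x**2)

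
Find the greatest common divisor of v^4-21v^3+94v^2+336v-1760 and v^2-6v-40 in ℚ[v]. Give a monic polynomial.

v^2-6v-40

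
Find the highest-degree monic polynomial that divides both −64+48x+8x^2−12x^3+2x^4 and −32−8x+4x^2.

−8−2x+x^2

Repeated division with remainder:
  2x^4−12x^3+8x^2+48x−64 = ((1/2)x^2−2x+2)(4x^2−8x−32) + (0)
Last nonzero remainder: 4x^2−8x−32. Dividing through by 4 gives the monic gcd x^2−2x−8.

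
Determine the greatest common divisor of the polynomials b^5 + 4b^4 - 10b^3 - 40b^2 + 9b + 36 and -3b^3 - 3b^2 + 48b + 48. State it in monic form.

Apply the Euclidean algorithm:
  b^5 + 4b^4 - 10b^3 - 40b^2 + 9b + 36 = (-(1/3)b^2 - b - 1)(-3b^3 - 3b^2 + 48b + 48) + (21b^2 + 105b + 84)
  -3b^3 - 3b^2 + 48b + 48 = (-(1/7)b + 4/7)(21b^2 + 105b + 84) + (0)
Last nonzero remainder: 21b^2 + 105b + 84. Dividing through by 21 gives the monic gcd b^2 + 5b + 4.

b^2 + 5b + 4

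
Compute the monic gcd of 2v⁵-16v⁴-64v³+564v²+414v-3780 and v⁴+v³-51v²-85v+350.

v²-2v-35

Euclidean algorithm in ℚ[v]:
  2v⁵-16v⁴-64v³+564v²+414v-3780 = (2v-18)(v⁴+v³-51v²-85v+350) + (56v³-184v²-1816v+2520)
  v⁴+v³-51v²-85v+350 = ((1/56)v+15/196)(56v³-184v²-1816v+2520) + (-(220/49)v²+(440/49)v+1100/7)
  56v³-184v²-1816v+2520 = (-(686/55)v+882/55)(-(220/49)v²+(440/49)v+1100/7) + (0)
Last nonzero remainder: -(220/49)v²+(440/49)v+1100/7. Dividing through by -220/49 gives the monic gcd v²-2v-35.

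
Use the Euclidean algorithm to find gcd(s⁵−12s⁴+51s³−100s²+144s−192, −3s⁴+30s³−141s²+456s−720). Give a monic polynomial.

s²−8s+16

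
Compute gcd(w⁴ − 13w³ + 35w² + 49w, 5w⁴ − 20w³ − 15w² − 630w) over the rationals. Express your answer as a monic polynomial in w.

w² − 7w

Euclidean algorithm in ℚ[w]:
  w⁴ − 13w³ + 35w² + 49w = (1/5)(5w⁴ − 20w³ − 15w² − 630w) + (−9w³ + 38w² + 175w)
  5w⁴ − 20w³ − 15w² − 630w = (−(5/9)w − 10/81)(−9w³ + 38w² + 175w) + ((7040/81)w² − (49280/81)w)
  −9w³ + 38w² + 175w = (−(729/7040)w − 405/1408)((7040/81)w² − (49280/81)w) + (0)
Last nonzero remainder: (7040/81)w² − (49280/81)w. Dividing through by 7040/81 gives the monic gcd w² − 7w.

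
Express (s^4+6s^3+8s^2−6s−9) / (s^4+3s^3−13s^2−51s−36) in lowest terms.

Repeated division with remainder:
  s^4+6s^3+8s^2−6s−9 = (s^4+3s^3−13s^2−51s−36) + (3s^3+21s^2+45s+27)
  s^4+3s^3−13s^2−51s−36 = ((1/3)s−4/3)(3s^3+21s^2+45s+27) + (0)
Last nonzero remainder: 3s^3+21s^2+45s+27. Dividing through by 3 gives the monic gcd s^3+7s^2+15s+9.
Cancel s^3+7s^2+15s+9 from numerator and denominator to get the reduced form.

(s−1)/(s−4)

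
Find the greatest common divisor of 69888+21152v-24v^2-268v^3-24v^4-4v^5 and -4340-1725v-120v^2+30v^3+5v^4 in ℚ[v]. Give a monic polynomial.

Repeated division with remainder:
  -4v^5-24v^4-268v^3-24v^2+21152v+69888 = (-(4/5)v)(5v^4+30v^3-120v^2-1725v-4340) + (-364v^3-1404v^2+17680v+69888)
  5v^4+30v^3-120v^2-1725v-4340 = (-(5/364)v-75/2548)(-364v^3-1404v^2+17680v+69888) + ((3995/49)v^2-(11985/49)v-15980/7)
  -364v^3-1404v^2+17680v+69888 = (-(17836/3995)v-122304/3995)((3995/49)v^2-(11985/49)v-15980/7) + (0)
Last nonzero remainder: (3995/49)v^2-(11985/49)v-15980/7. Dividing through by 3995/49 gives the monic gcd v^2-3v-28.

-28-3v+v^2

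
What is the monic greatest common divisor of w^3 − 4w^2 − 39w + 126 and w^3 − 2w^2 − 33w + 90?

w^2 + 3w − 18

By polynomial division,
  w^3 − 4w^2 − 39w + 126 = (w^3 − 2w^2 − 33w + 90) + (−2w^2 − 6w + 36)
  w^3 − 2w^2 − 33w + 90 = (−(1/2)w + 5/2)(−2w^2 − 6w + 36) + (0)
Last nonzero remainder: −2w^2 − 6w + 36. Dividing through by −2 gives the monic gcd w^2 + 3w − 18.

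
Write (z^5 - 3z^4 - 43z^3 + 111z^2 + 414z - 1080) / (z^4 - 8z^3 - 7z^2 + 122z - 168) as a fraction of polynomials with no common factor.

Apply the Euclidean algorithm:
  z^5 - 3z^4 - 43z^3 + 111z^2 + 414z - 1080 = (z + 5)(z^4 - 8z^3 - 7z^2 + 122z - 168) + (4z^3 + 24z^2 - 28z - 240)
  z^4 - 8z^3 - 7z^2 + 122z - 168 = ((1/4)z - 7/2)(4z^3 + 24z^2 - 28z - 240) + (84z^2 + 84z - 1008)
  4z^3 + 24z^2 - 28z - 240 = ((1/21)z + 5/21)(84z^2 + 84z - 1008) + (0)
Last nonzero remainder: 84z^2 + 84z - 1008. Dividing through by 84 gives the monic gcd z^2 + z - 12.
Cancel z^2 + z - 12 from numerator and denominator to get the reduced form.

(z^3 - 4z^2 - 27z + 90)/(z^2 - 9z + 14)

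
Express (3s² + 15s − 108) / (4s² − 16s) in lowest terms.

(3s + 27)/(4s)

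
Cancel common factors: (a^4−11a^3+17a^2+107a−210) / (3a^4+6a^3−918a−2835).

(a^2−7a+10)/(3a^2+18a+135)

Repeated division with remainder:
  a^4−11a^3+17a^2+107a−210 = (1/3)(3a^4+6a^3−918a−2835) + (−13a^3+17a^2+413a+735)
  3a^4+6a^3−918a−2835 = (−(3/13)a−129/169)(−13a^3+17a^2+413a+735) + ((18300/169)a^2−(73200/169)a−384300/169)
  −13a^3+17a^2+413a+735 = (−(2197/18300)a−1183/3660)((18300/169)a^2−(73200/169)a−384300/169) + (0)
Last nonzero remainder: (18300/169)a^2−(73200/169)a−384300/169. Dividing through by 18300/169 gives the monic gcd a^2−4a−21.
Cancel a^2−4a−21 from numerator and denominator to get the reduced form.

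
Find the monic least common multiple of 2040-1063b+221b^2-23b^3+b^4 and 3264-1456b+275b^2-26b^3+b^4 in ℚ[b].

-16320+10544b-2831b^2+405b^3-31b^4+b^5

Euclidean algorithm in ℚ[b]:
  b^4-23b^3+221b^2-1063b+2040 = (b^4-26b^3+275b^2-1456b+3264) + (3b^3-54b^2+393b-1224)
  b^4-26b^3+275b^2-1456b+3264 = ((1/3)b-8/3)(3b^3-54b^2+393b-1224) + (0)
Last nonzero remainder: 3b^3-54b^2+393b-1224. Dividing through by 3 gives the monic gcd b^3-18b^2+131b-408.
Then lcm(f, g) = f·g / gcd(f, g); expanding and making the result monic gives the answer.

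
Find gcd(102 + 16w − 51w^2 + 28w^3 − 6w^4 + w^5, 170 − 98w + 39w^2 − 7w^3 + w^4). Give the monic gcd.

Repeated division with remainder:
  w^5 − 6w^4 + 28w^3 − 51w^2 + 16w + 102 = (w + 1)(w^4 − 7w^3 + 39w^2 − 98w + 170) + (−4w^3 + 8w^2 − 56w − 68)
  w^4 − 7w^3 + 39w^2 − 98w + 170 = (−(1/4)w + 5/4)(−4w^3 + 8w^2 − 56w − 68) + (15w^2 − 45w + 255)
  −4w^3 + 8w^2 − 56w − 68 = (−(4/15)w − 4/15)(15w^2 − 45w + 255) + (0)
Last nonzero remainder: 15w^2 − 45w + 255. Dividing through by 15 gives the monic gcd w^2 − 3w + 17.

17 − 3w + w^2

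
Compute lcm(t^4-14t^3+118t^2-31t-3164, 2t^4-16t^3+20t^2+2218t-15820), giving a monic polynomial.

t^5-4t^4-22t^3+1149t^2-3474t-31640

Repeated division with remainder:
  t^4-14t^3+118t^2-31t-3164 = (1/2)(2t^4-16t^3+20t^2+2218t-15820) + (-6t^3+108t^2-1140t+4746)
  2t^4-16t^3+20t^2+2218t-15820 = (-(1/3)t-10/3)(-6t^3+108t^2-1140t+4746) + (0)
Last nonzero remainder: -6t^3+108t^2-1140t+4746. Dividing through by -6 gives the monic gcd t^3-18t^2+190t-791.
Then lcm(f, g) = f·g / gcd(f, g); expanding and making the result monic gives the answer.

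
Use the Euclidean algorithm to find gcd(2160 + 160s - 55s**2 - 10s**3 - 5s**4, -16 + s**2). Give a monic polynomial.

Apply the Euclidean algorithm:
  -5s**4 - 10s**3 - 55s**2 + 160s + 2160 = (-5s**2 - 10s - 135)(s**2 - 16) + (0)
The last nonzero remainder s**2 - 16 is already monic.

-16 + s**2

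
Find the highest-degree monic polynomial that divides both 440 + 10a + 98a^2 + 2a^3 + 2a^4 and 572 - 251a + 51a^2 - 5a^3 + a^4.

44 + a + a^2

Apply the Euclidean algorithm:
  2a^4 + 2a^3 + 98a^2 + 10a + 440 = (2)(a^4 - 5a^3 + 51a^2 - 251a + 572) + (12a^3 - 4a^2 + 512a - 704)
  a^4 - 5a^3 + 51a^2 - 251a + 572 = ((1/12)a - 7/18)(12a^3 - 4a^2 + 512a - 704) + ((61/9)a^2 + (61/9)a + 2684/9)
  12a^3 - 4a^2 + 512a - 704 = ((108/61)a - 144/61)((61/9)a^2 + (61/9)a + 2684/9) + (0)
Last nonzero remainder: (61/9)a^2 + (61/9)a + 2684/9. Dividing through by 61/9 gives the monic gcd a^2 + a + 44.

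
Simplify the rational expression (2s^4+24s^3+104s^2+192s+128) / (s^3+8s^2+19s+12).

By polynomial division,
  2s^4+24s^3+104s^2+192s+128 = (2s+8)(s^3+8s^2+19s+12) + (2s^2+16s+32)
  s^3+8s^2+19s+12 = ((1/2)s)(2s^2+16s+32) + (3s+12)
  2s^2+16s+32 = ((2/3)s+8/3)(3s+12) + (0)
Last nonzero remainder: 3s+12. Dividing through by 3 gives the monic gcd s+4.
Cancel s+4 from numerator and denominator to get the reduced form.

(2s^3+16s^2+40s+32)/(s^2+4s+3)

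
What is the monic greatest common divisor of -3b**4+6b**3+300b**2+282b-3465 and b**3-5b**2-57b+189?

Apply the Euclidean algorithm:
  -3b**4+6b**3+300b**2+282b-3465 = (-3b-9)(b**3-5b**2-57b+189) + (84b**2+336b-1764)
  b**3-5b**2-57b+189 = ((1/84)b-3/28)(84b**2+336b-1764) + (0)
Last nonzero remainder: 84b**2+336b-1764. Dividing through by 84 gives the monic gcd b**2+4b-21.

b**2+4b-21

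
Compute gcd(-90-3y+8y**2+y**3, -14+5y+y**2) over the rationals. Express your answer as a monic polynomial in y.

1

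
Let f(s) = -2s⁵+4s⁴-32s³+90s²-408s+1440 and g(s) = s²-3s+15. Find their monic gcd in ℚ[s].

Euclidean algorithm in ℚ[s]:
  -2s⁵+4s⁴-32s³+90s²-408s+1440 = (-2s³-2s²-8s+96)(s²-3s+15) + (0)
The last nonzero remainder s²-3s+15 is already monic.

s²-3s+15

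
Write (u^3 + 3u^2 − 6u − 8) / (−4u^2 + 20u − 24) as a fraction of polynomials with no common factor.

Repeated division with remainder:
  u^3 + 3u^2 − 6u − 8 = (−(1/4)u − 2)(−4u^2 + 20u − 24) + (28u − 56)
  −4u^2 + 20u − 24 = (−(1/7)u + 3/7)(28u − 56) + (0)
Last nonzero remainder: 28u − 56. Dividing through by 28 gives the monic gcd u − 2.
Cancel u − 2 from numerator and denominator to get the reduced form.

(−u^2 − 5u − 4)/(4u − 12)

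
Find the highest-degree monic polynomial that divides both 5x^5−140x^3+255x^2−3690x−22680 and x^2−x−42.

Euclidean algorithm in ℚ[x]:
  5x^5−140x^3+255x^2−3690x−22680 = (5x^3+5x^2+75x+540)(x^2−x−42) + (0)
The last nonzero remainder x^2−x−42 is already monic.

x^2−x−42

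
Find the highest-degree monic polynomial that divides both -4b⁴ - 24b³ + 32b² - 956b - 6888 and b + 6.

Apply the Euclidean algorithm:
  -4b⁴ - 24b³ + 32b² - 956b - 6888 = (-4b³ + 32b - 1148)(b + 6) + (0)
The last nonzero remainder b + 6 is already monic.

b + 6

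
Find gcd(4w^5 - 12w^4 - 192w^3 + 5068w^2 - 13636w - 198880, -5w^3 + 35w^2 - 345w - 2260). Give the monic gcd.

w^2 - 11w + 113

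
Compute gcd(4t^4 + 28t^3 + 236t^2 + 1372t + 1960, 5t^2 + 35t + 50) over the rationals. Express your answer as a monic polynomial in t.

t^2 + 7t + 10

Apply the Euclidean algorithm:
  4t^4 + 28t^3 + 236t^2 + 1372t + 1960 = ((4/5)t^2 + 196/5)(5t^2 + 35t + 50) + (0)
Last nonzero remainder: 5t^2 + 35t + 50. Dividing through by 5 gives the monic gcd t^2 + 7t + 10.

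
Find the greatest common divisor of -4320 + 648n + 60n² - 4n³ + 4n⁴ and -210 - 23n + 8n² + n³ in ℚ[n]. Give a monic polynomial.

Euclidean algorithm in ℚ[n]:
  4n⁴ - 4n³ + 60n² + 648n - 4320 = (4n - 36)(n³ + 8n² - 23n - 210) + (440n² + 660n - 11880)
  n³ + 8n² - 23n - 210 = ((1/440)n + 13/880)(440n² + 660n - 11880) + (-(23/4)n - 69/2)
  440n² + 660n - 11880 = (-(1760/23)n + 7920/23)(-(23/4)n - 69/2) + (0)
Last nonzero remainder: -(23/4)n - 69/2. Dividing through by -23/4 gives the monic gcd n + 6.

6 + n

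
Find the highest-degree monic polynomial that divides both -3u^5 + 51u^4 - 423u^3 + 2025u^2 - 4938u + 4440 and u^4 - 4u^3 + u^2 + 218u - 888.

u^3 - 10u^2 + 61u - 148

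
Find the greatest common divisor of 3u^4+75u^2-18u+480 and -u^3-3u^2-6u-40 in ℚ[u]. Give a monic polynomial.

u^2-u+10

Repeated division with remainder:
  3u^4+75u^2-18u+480 = (-3u+9)(-u^3-3u^2-6u-40) + (84u^2-84u+840)
  -u^3-3u^2-6u-40 = (-(1/84)u-1/21)(84u^2-84u+840) + (0)
Last nonzero remainder: 84u^2-84u+840. Dividing through by 84 gives the monic gcd u^2-u+10.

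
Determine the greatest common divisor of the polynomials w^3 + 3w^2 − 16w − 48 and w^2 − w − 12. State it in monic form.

Euclidean algorithm in ℚ[w]:
  w^3 + 3w^2 − 16w − 48 = (w + 4)(w^2 − w − 12) + (0)
The last nonzero remainder w^2 − w − 12 is already monic.

w^2 − w − 12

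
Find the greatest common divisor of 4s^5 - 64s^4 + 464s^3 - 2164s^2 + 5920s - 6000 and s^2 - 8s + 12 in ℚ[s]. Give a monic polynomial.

Apply the Euclidean algorithm:
  4s^5 - 64s^4 + 464s^3 - 2164s^2 + 5920s - 6000 = (4s^3 - 32s^2 + 160s - 500)(s^2 - 8s + 12) + (0)
The last nonzero remainder s^2 - 8s + 12 is already monic.

s^2 - 8s + 12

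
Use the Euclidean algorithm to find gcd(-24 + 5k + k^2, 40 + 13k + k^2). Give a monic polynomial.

Euclidean algorithm in ℚ[k]:
  k^2 + 5k - 24 = (k^2 + 13k + 40) + (-8k - 64)
  k^2 + 13k + 40 = (-(1/8)k - 5/8)(-8k - 64) + (0)
Last nonzero remainder: -8k - 64. Dividing through by -8 gives the monic gcd k + 8.

8 + k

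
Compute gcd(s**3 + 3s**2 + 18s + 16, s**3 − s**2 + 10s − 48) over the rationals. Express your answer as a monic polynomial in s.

Apply the Euclidean algorithm:
  s**3 + 3s**2 + 18s + 16 = (s**3 − s**2 + 10s − 48) + (4s**2 + 8s + 64)
  s**3 − s**2 + 10s − 48 = ((1/4)s − 3/4)(4s**2 + 8s + 64) + (0)
Last nonzero remainder: 4s**2 + 8s + 64. Dividing through by 4 gives the monic gcd s**2 + 2s + 16.

s**2 + 2s + 16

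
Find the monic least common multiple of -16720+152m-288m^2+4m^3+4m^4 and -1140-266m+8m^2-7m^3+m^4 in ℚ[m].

Repeated division with remainder:
  4m^4+4m^3-288m^2+152m-16720 = (4)(m^4-7m^3+8m^2-266m-1140) + (32m^3-320m^2+1216m-12160)
  m^4-7m^3+8m^2-266m-1140 = ((1/32)m+3/32)(32m^3-320m^2+1216m-12160) + (0)
Last nonzero remainder: 32m^3-320m^2+1216m-12160. Dividing through by 32 gives the monic gcd m^3-10m^2+38m-380.
Then lcm(f, g) = f·g / gcd(f, g); expanding and making the result monic gives the answer.

-12540-4066m-178m^2-69m^3+4m^4+m^5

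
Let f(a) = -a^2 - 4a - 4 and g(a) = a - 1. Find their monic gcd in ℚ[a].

Euclidean algorithm in ℚ[a]:
  -a^2 - 4a - 4 = (-a - 5)(a - 1) + (-9)
  a - 1 = (-(1/9)a + 1/9)(-9) + (0)
The last nonzero remainder is the constant -9, so the polynomials are coprime and gcd = 1.

1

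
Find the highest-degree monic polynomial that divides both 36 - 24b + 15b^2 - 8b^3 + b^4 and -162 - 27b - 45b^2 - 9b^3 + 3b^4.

By polynomial division,
  b^4 - 8b^3 + 15b^2 - 24b + 36 = (1/3)(3b^4 - 9b^3 - 45b^2 - 27b - 162) + (-5b^3 + 30b^2 - 15b + 90)
  3b^4 - 9b^3 - 45b^2 - 27b - 162 = (-(3/5)b - 9/5)(-5b^3 + 30b^2 - 15b + 90) + (0)
Last nonzero remainder: -5b^3 + 30b^2 - 15b + 90. Dividing through by -5 gives the monic gcd b^3 - 6b^2 + 3b - 18.

-18 + 3b - 6b^2 + b^3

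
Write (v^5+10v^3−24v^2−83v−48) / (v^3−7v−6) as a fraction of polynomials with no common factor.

(v^3+2v^2+17v+16)/(v+2)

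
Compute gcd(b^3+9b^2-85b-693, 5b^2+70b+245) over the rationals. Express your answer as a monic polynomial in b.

Repeated division with remainder:
  b^3+9b^2-85b-693 = ((1/5)b-1)(5b^2+70b+245) + (-64b-448)
  5b^2+70b+245 = (-(5/64)b-35/64)(-64b-448) + (0)
Last nonzero remainder: -64b-448. Dividing through by -64 gives the monic gcd b+7.

b+7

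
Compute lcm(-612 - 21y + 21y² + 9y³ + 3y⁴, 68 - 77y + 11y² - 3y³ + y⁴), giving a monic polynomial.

By polynomial division,
  3y⁴ + 9y³ + 21y² - 21y - 612 = (3)(y⁴ - 3y³ + 11y² - 77y + 68) + (18y³ - 12y² + 210y - 816)
  y⁴ - 3y³ + 11y² - 77y + 68 = ((1/18)y - 7/54)(18y³ - 12y² + 210y - 816) + (-(20/9)y² - (40/9)y - 340/9)
  18y³ - 12y² + 210y - 816 = (-(81/10)y + 108/5)(-(20/9)y² - (40/9)y - 340/9) + (0)
Last nonzero remainder: -(20/9)y² - (40/9)y - 340/9. Dividing through by -20/9 gives the monic gcd y² + 2y + 17.
Then lcm(f, g) = f·g / gcd(f, g); expanding and making the result monic gives the answer.

-816 + 992y - 141y² - 30y³ - 4y⁴ - 2y⁵ + y⁶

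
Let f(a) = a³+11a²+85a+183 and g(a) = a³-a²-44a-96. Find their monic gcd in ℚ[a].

Euclidean algorithm in ℚ[a]:
  a³+11a²+85a+183 = (a³-a²-44a-96) + (12a²+129a+279)
  a³-a²-44a-96 = ((1/12)a-47/48)(12a²+129a+279) + ((945/16)a+2835/16)
  12a²+129a+279 = ((64/315)a+496/315)((945/16)a+2835/16) + (0)
Last nonzero remainder: (945/16)a+2835/16. Dividing through by 945/16 gives the monic gcd a+3.

a+3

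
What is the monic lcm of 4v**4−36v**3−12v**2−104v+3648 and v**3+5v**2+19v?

Apply the Euclidean algorithm:
  4v**4−36v**3−12v**2−104v+3648 = (4v−56)(v**3+5v**2+19v) + (192v**2+960v+3648)
  v**3+5v**2+19v = ((1/192)v)(192v**2+960v+3648) + (0)
Last nonzero remainder: 192v**2+960v+3648. Dividing through by 192 gives the monic gcd v**2+5v+19.
Then lcm(f, g) = f·g / gcd(f, g); expanding and making the result monic gives the answer.

v**5−9v**4−3v**3−26v**2+912v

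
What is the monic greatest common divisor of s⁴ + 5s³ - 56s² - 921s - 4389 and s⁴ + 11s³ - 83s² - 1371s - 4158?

s² - 4s - 77

Repeated division with remainder:
  s⁴ + 5s³ - 56s² - 921s - 4389 = (s⁴ + 11s³ - 83s² - 1371s - 4158) + (-6s³ + 27s² + 450s - 231)
  s⁴ + 11s³ - 83s² - 1371s - 4158 = (-(1/6)s - 31/12)(-6s³ + 27s² + 450s - 231) + ((247/4)s² - 247s - 19019/4)
  -6s³ + 27s² + 450s - 231 = (-(24/247)s + 12/247)((247/4)s² - 247s - 19019/4) + (0)
Last nonzero remainder: (247/4)s² - 247s - 19019/4. Dividing through by 247/4 gives the monic gcd s² - 4s - 77.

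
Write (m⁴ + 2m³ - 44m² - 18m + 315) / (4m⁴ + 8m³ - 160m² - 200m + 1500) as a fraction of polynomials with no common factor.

(m² + 10m + 21)/(4m² + 40m + 100)

Euclidean algorithm in ℚ[m]:
  m⁴ + 2m³ - 44m² - 18m + 315 = (1/4)(4m⁴ + 8m³ - 160m² - 200m + 1500) + (-4m² + 32m - 60)
  4m⁴ + 8m³ - 160m² - 200m + 1500 = (-m² - 10m - 25)(-4m² + 32m - 60) + (0)
Last nonzero remainder: -4m² + 32m - 60. Dividing through by -4 gives the monic gcd m² - 8m + 15.
Cancel m² - 8m + 15 from numerator and denominator to get the reduced form.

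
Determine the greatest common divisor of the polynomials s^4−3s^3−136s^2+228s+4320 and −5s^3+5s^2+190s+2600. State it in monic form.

s−10

Euclidean algorithm in ℚ[s]:
  s^4−3s^3−136s^2+228s+4320 = (−(1/5)s+2/5)(−5s^3+5s^2+190s+2600) + (−100s^2+672s+3280)
  −5s^3+5s^2+190s+2600 = ((1/20)s+143/500)(−100s^2+672s+3280) + (−(20774/125)s+41548/25)
  −100s^2+672s+3280 = ((6250/10387)s+20500/10387)(−(20774/125)s+41548/25) + (0)
Last nonzero remainder: −(20774/125)s+41548/25. Dividing through by −20774/125 gives the monic gcd s−10.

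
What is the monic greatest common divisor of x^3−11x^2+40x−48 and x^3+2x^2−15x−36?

By polynomial division,
  x^3−11x^2+40x−48 = (x^3+2x^2−15x−36) + (−13x^2+55x−12)
  x^3+2x^2−15x−36 = (−(1/13)x−81/169)(−13x^2+55x−12) + ((1764/169)x−7056/169)
  −13x^2+55x−12 = (−(2197/1764)x+169/588)((1764/169)x−7056/169) + (0)
Last nonzero remainder: (1764/169)x−7056/169. Dividing through by 1764/169 gives the monic gcd x−4.

x−4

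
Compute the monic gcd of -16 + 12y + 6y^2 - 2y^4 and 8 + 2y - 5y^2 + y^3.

-2 + y

By polynomial division,
  -2y^4 + 6y^2 + 12y - 16 = (-2y - 10)(y^3 - 5y^2 + 2y + 8) + (-40y^2 + 48y + 64)
  y^3 - 5y^2 + 2y + 8 = (-(1/40)y + 19/200)(-40y^2 + 48y + 64) + (-(24/25)y + 48/25)
  -40y^2 + 48y + 64 = ((125/3)y + 100/3)(-(24/25)y + 48/25) + (0)
Last nonzero remainder: -(24/25)y + 48/25. Dividing through by -24/25 gives the monic gcd y - 2.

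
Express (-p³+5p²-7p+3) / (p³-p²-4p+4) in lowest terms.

(-p²+4p-3)/(p²-4)

Euclidean algorithm in ℚ[p]:
  -p³+5p²-7p+3 = (-1)(p³-p²-4p+4) + (4p²-11p+7)
  p³-p²-4p+4 = ((1/4)p+7/16)(4p²-11p+7) + (-(15/16)p+15/16)
  4p²-11p+7 = (-(64/15)p+112/15)(-(15/16)p+15/16) + (0)
Last nonzero remainder: -(15/16)p+15/16. Dividing through by -15/16 gives the monic gcd p-1.
Cancel p-1 from numerator and denominator to get the reduced form.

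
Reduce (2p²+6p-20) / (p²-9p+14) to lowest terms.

(2p+10)/(p-7)

Apply the Euclidean algorithm:
  2p²+6p-20 = (2)(p²-9p+14) + (24p-48)
  p²-9p+14 = ((1/24)p-7/24)(24p-48) + (0)
Last nonzero remainder: 24p-48. Dividing through by 24 gives the monic gcd p-2.
Cancel p-2 from numerator and denominator to get the reduced form.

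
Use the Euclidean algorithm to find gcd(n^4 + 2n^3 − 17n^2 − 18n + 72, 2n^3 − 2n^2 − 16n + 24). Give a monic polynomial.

n^2 + n − 6

Repeated division with remainder:
  n^4 + 2n^3 − 17n^2 − 18n + 72 = ((1/2)n + 3/2)(2n^3 − 2n^2 − 16n + 24) + (−6n^2 − 6n + 36)
  2n^3 − 2n^2 − 16n + 24 = (−(1/3)n + 2/3)(−6n^2 − 6n + 36) + (0)
Last nonzero remainder: −6n^2 − 6n + 36. Dividing through by −6 gives the monic gcd n^2 + n − 6.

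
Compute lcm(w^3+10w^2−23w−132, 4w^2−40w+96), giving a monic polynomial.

w^4+4w^3−83w^2+6w+792

Repeated division with remainder:
  w^3+10w^2−23w−132 = ((1/4)w+5)(4w^2−40w+96) + (153w−612)
  4w^2−40w+96 = ((4/153)w−8/51)(153w−612) + (0)
Last nonzero remainder: 153w−612. Dividing through by 153 gives the monic gcd w−4.
Then lcm(f, g) = f·g / gcd(f, g); expanding and making the result monic gives the answer.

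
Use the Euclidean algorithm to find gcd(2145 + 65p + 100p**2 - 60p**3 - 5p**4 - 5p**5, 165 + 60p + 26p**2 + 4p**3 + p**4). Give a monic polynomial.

11 + 4p + p**2

Euclidean algorithm in ℚ[p]:
  -5p**5 - 5p**4 - 60p**3 + 100p**2 + 65p + 2145 = (-5p + 15)(p**4 + 4p**3 + 26p**2 + 60p + 165) + (10p**3 + 10p**2 - 10p - 330)
  p**4 + 4p**3 + 26p**2 + 60p + 165 = ((1/10)p + 3/10)(10p**3 + 10p**2 - 10p - 330) + (24p**2 + 96p + 264)
  10p**3 + 10p**2 - 10p - 330 = ((5/12)p - 5/4)(24p**2 + 96p + 264) + (0)
Last nonzero remainder: 24p**2 + 96p + 264. Dividing through by 24 gives the monic gcd p**2 + 4p + 11.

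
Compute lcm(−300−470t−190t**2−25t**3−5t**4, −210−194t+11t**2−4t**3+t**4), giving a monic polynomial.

−420−598t−172t**2+3t**3−2t**4+t**5

Euclidean algorithm in ℚ[t]:
  −5t**4−25t**3−190t**2−470t−300 = (−5)(t**4−4t**3+11t**2−194t−210) + (−45t**3−135t**2−1440t−1350)
  t**4−4t**3+11t**2−194t−210 = (−(1/45)t+7/45)(−45t**3−135t**2−1440t−1350) + (0)
Last nonzero remainder: −45t**3−135t**2−1440t−1350. Dividing through by −45 gives the monic gcd t**3+3t**2+32t+30.
Then lcm(f, g) = f·g / gcd(f, g); expanding and making the result monic gives the answer.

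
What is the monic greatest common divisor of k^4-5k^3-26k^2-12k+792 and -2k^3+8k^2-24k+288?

Repeated division with remainder:
  k^4-5k^3-26k^2-12k+792 = (-(1/2)k+1/2)(-2k^3+8k^2-24k+288) + (-42k^2+144k+648)
  -2k^3+8k^2-24k+288 = ((1/21)k-4/147)(-42k^2+144k+648) + (-(2496/49)k+14976/49)
  -42k^2+144k+648 = ((343/416)k+441/208)(-(2496/49)k+14976/49) + (0)
Last nonzero remainder: -(2496/49)k+14976/49. Dividing through by -2496/49 gives the monic gcd k-6.

k-6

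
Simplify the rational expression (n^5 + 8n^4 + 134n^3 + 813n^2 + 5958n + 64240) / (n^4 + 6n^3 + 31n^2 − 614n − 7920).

(n^2 − 7n + 73)/(n − 9)

By polynomial division,
  n^5 + 8n^4 + 134n^3 + 813n^2 + 5958n + 64240 = (n + 2)(n^4 + 6n^3 + 31n^2 − 614n − 7920) + (91n^3 + 1365n^2 + 15106n + 80080)
  n^4 + 6n^3 + 31n^2 − 614n − 7920 = ((1/91)n − 9/91)(91n^3 + 1365n^2 + 15106n + 80080) + (0)
Last nonzero remainder: 91n^3 + 1365n^2 + 15106n + 80080. Dividing through by 91 gives the monic gcd n^3 + 15n^2 + 166n + 880.
Cancel n^3 + 15n^2 + 166n + 880 from numerator and denominator to get the reduced form.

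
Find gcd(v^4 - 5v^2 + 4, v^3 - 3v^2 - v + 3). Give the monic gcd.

v^2 - 1

Apply the Euclidean algorithm:
  v^4 - 5v^2 + 4 = (v + 3)(v^3 - 3v^2 - v + 3) + (5v^2 - 5)
  v^3 - 3v^2 - v + 3 = ((1/5)v - 3/5)(5v^2 - 5) + (0)
Last nonzero remainder: 5v^2 - 5. Dividing through by 5 gives the monic gcd v^2 - 1.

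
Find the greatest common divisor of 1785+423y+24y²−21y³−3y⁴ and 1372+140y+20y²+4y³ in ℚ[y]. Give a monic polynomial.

7+y

Euclidean algorithm in ℚ[y]:
  −3y⁴−21y³+24y²+423y+1785 = (−(3/4)y−3/2)(4y³+20y²+140y+1372) + (159y²+1662y+3843)
  4y³+20y²+140y+1372 = ((4/159)y−1156/8427)(159y²+1662y+3843) + ((762112/2809)y+5334784/2809)
  159y²+1662y+3843 = ((446631/762112)y+1542141/762112)((762112/2809)y+5334784/2809) + (0)
Last nonzero remainder: (762112/2809)y+5334784/2809. Dividing through by 762112/2809 gives the monic gcd y+7.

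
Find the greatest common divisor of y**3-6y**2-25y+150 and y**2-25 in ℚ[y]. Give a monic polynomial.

Euclidean algorithm in ℚ[y]:
  y**3-6y**2-25y+150 = (y-6)(y**2-25) + (0)
The last nonzero remainder y**2-25 is already monic.

y**2-25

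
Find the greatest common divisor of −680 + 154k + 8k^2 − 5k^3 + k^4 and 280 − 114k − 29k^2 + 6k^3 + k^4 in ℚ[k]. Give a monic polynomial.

−20 + k + k^2

By polynomial division,
  k^4 − 5k^3 + 8k^2 + 154k − 680 = (k^4 + 6k^3 − 29k^2 − 114k + 280) + (−11k^3 + 37k^2 + 268k − 960)
  k^4 + 6k^3 − 29k^2 − 114k + 280 = (−(1/11)k − 103/121)(−11k^3 + 37k^2 + 268k − 960) + ((3250/121)k^2 + (3250/121)k − 65000/121)
  −11k^3 + 37k^2 + 268k − 960 = (−(1331/3250)k + 2904/1625)((3250/121)k^2 + (3250/121)k − 65000/121) + (0)
Last nonzero remainder: (3250/121)k^2 + (3250/121)k − 65000/121. Dividing through by 3250/121 gives the monic gcd k^2 + k − 20.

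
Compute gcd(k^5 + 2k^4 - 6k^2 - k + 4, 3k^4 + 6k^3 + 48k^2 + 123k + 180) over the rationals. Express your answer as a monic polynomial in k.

k^2 + 3k + 4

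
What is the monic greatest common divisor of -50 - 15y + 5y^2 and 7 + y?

1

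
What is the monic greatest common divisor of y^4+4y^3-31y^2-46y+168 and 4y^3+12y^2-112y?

y^2+3y-28

Euclidean algorithm in ℚ[y]:
  y^4+4y^3-31y^2-46y+168 = ((1/4)y+1/4)(4y^3+12y^2-112y) + (-6y^2-18y+168)
  4y^3+12y^2-112y = (-(2/3)y)(-6y^2-18y+168) + (0)
Last nonzero remainder: -6y^2-18y+168. Dividing through by -6 gives the monic gcd y^2+3y-28.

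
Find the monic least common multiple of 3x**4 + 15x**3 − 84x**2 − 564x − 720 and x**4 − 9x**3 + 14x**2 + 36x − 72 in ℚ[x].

Apply the Euclidean algorithm:
  3x**4 + 15x**3 − 84x**2 − 564x − 720 = (3)(x**4 − 9x**3 + 14x**2 + 36x − 72) + (42x**3 − 126x**2 − 672x − 504)
  x**4 − 9x**3 + 14x**2 + 36x − 72 = ((1/42)x − 1/7)(42x**3 − 126x**2 − 672x − 504) + (12x**2 − 48x − 144)
  42x**3 − 126x**2 − 672x − 504 = ((7/2)x + 7/2)(12x**2 − 48x − 144) + (0)
Last nonzero remainder: 12x**2 − 48x − 144. Dividing through by 12 gives the monic gcd x**2 − 4x − 12.
Then lcm(f, g) = f·g / gcd(f, g); expanding and making the result monic gives the answer.

x**6 − 47x**4 − 18x**3 + 532x**2 + 72x − 1440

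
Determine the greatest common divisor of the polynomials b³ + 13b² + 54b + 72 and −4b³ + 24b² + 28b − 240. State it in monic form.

b + 3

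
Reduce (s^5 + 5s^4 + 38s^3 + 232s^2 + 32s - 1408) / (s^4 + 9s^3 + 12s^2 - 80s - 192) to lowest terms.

(s^3 - 3s^2 + 46s - 88)/(s^2 + s - 12)

Euclidean algorithm in ℚ[s]:
  s^5 + 5s^4 + 38s^3 + 232s^2 + 32s - 1408 = (s - 4)(s^4 + 9s^3 + 12s^2 - 80s - 192) + (62s^3 + 360s^2 - 96s - 2176)
  s^4 + 9s^3 + 12s^2 - 80s - 192 = ((1/62)s + 99/1922)(62s^3 + 360s^2 - 96s - 2176) + (-(4800/961)s^2 - (38400/961)s - 76800/961)
  62s^3 + 360s^2 - 96s - 2176 = (-(29791/2400)s + 16337/600)(-(4800/961)s^2 - (38400/961)s - 76800/961) + (0)
Last nonzero remainder: -(4800/961)s^2 - (38400/961)s - 76800/961. Dividing through by -4800/961 gives the monic gcd s^2 + 8s + 16.
Cancel s^2 + 8s + 16 from numerator and denominator to get the reduced form.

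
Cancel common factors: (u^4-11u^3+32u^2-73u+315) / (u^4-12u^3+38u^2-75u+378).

Repeated division with remainder:
  u^4-11u^3+32u^2-73u+315 = (u^4-12u^3+38u^2-75u+378) + (u^3-6u^2+2u-63)
  u^4-12u^3+38u^2-75u+378 = (u-6)(u^3-6u^2+2u-63) + (0)
The last nonzero remainder u^3-6u^2+2u-63 is already monic.
Cancel u^3-6u^2+2u-63 from numerator and denominator to get the reduced form.

(u-5)/(u-6)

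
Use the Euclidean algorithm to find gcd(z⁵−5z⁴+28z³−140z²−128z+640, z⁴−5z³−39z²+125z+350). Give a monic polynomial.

z²−3z−10

By polynomial division,
  z⁵−5z⁴+28z³−140z²−128z+640 = (z)(z⁴−5z³−39z²+125z+350) + (67z³−265z²−478z+640)
  z⁴−5z³−39z²+125z+350 = ((1/67)z−70/4489)(67z³−265z²−478z+640) + (−(161595/4489)z²+(484785/4489)z+1615950/4489)
  67z³−265z²−478z+640 = (−(300763/161595)z+287296/161595)(−(161595/4489)z²+(484785/4489)z+1615950/4489) + (0)
Last nonzero remainder: −(161595/4489)z²+(484785/4489)z+1615950/4489. Dividing through by −161595/4489 gives the monic gcd z²−3z−10.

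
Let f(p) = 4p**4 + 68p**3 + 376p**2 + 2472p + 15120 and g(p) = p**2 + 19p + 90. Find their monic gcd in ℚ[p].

By polynomial division,
  4p**4 + 68p**3 + 376p**2 + 2472p + 15120 = (4p**2 − 8p + 168)(p**2 + 19p + 90) + (0)
The last nonzero remainder p**2 + 19p + 90 is already monic.

p**2 + 19p + 90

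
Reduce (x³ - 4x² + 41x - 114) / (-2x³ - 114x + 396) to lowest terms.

Euclidean algorithm in ℚ[x]:
  x³ - 4x² + 41x - 114 = (-1/2)(-2x³ - 114x + 396) + (-4x² - 16x + 84)
  -2x³ - 114x + 396 = ((1/2)x - 2)(-4x² - 16x + 84) + (-188x + 564)
  -4x² - 16x + 84 = ((1/47)x + 7/47)(-188x + 564) + (0)
Last nonzero remainder: -188x + 564. Dividing through by -188 gives the monic gcd x - 3.
Cancel x - 3 from numerator and denominator to get the reduced form.

(-x² + x - 38)/(2x² + 6x + 132)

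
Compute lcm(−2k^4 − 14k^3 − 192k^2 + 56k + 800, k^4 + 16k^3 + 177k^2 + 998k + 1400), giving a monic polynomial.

Repeated division with remainder:
  −2k^4 − 14k^3 − 192k^2 + 56k + 800 = (−2)(k^4 + 16k^3 + 177k^2 + 998k + 1400) + (18k^3 + 162k^2 + 2052k + 3600)
  k^4 + 16k^3 + 177k^2 + 998k + 1400 = ((1/18)k + 7/18)(18k^3 + 162k^2 + 2052k + 3600) + (0)
Last nonzero remainder: 18k^3 + 162k^2 + 2052k + 3600. Dividing through by 18 gives the monic gcd k^3 + 9k^2 + 114k + 200.
Then lcm(f, g) = f·g / gcd(f, g); expanding and making the result monic gives the answer.

k^5 + 14k^4 + 145k^3 + 644k^2 − 596k − 2800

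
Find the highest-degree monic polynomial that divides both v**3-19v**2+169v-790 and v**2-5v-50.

v-10

By polynomial division,
  v**3-19v**2+169v-790 = (v-14)(v**2-5v-50) + (149v-1490)
  v**2-5v-50 = ((1/149)v+5/149)(149v-1490) + (0)
Last nonzero remainder: 149v-1490. Dividing through by 149 gives the monic gcd v-10.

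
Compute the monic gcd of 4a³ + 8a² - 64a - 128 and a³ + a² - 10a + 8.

a + 4

By polynomial division,
  4a³ + 8a² - 64a - 128 = (4)(a³ + a² - 10a + 8) + (4a² - 24a - 160)
  a³ + a² - 10a + 8 = ((1/4)a + 7/4)(4a² - 24a - 160) + (72a + 288)
  4a² - 24a - 160 = ((1/18)a - 5/9)(72a + 288) + (0)
Last nonzero remainder: 72a + 288. Dividing through by 72 gives the monic gcd a + 4.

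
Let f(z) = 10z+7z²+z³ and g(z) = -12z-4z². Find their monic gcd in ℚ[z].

z

Apply the Euclidean algorithm:
  z³+7z²+10z = (-(1/4)z-1)(-4z²-12z) + (-2z)
  -4z²-12z = (2z+6)(-2z) + (0)
Last nonzero remainder: -2z. Dividing through by -2 gives the monic gcd z.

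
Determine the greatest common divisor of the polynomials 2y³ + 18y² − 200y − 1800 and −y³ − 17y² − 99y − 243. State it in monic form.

Repeated division with remainder:
  2y³ + 18y² − 200y − 1800 = (−2)(−y³ − 17y² − 99y − 243) + (−16y² − 398y − 2286)
  −y³ − 17y² − 99y − 243 = ((1/16)y − 63/128)(−16y² − 398y − 2286) + (−(9729/64)y − 87561/64)
  −16y² − 398y − 2286 = ((1024/9729)y + 16256/9729)(−(9729/64)y − 87561/64) + (0)
Last nonzero remainder: −(9729/64)y − 87561/64. Dividing through by −9729/64 gives the monic gcd y + 9.

y + 9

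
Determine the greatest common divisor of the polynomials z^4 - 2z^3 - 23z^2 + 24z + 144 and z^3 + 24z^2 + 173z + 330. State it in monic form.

z + 3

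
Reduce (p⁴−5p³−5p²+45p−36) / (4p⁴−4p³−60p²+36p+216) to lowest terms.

By polynomial division,
  p⁴−5p³−5p²+45p−36 = (1/4)(4p⁴−4p³−60p²+36p+216) + (−4p³+10p²+36p−90)
  4p⁴−4p³−60p²+36p+216 = (−p−3/2)(−4p³+10p²+36p−90) + (−9p²+81)
  −4p³+10p²+36p−90 = ((4/9)p−10/9)(−9p²+81) + (0)
Last nonzero remainder: −9p²+81. Dividing through by −9 gives the monic gcd p²−9.
Cancel p²−9 from numerator and denominator to get the reduced form.

(p²−5p+4)/(4p²−4p−24)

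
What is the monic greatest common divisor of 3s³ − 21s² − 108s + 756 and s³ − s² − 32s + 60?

s + 6

Apply the Euclidean algorithm:
  3s³ − 21s² − 108s + 756 = (3)(s³ − s² − 32s + 60) + (−18s² − 12s + 576)
  s³ − s² − 32s + 60 = (−(1/18)s + 5/54)(−18s² − 12s + 576) + ((10/9)s + 20/3)
  −18s² − 12s + 576 = (−(81/5)s + 432/5)((10/9)s + 20/3) + (0)
Last nonzero remainder: (10/9)s + 20/3. Dividing through by 10/9 gives the monic gcd s + 6.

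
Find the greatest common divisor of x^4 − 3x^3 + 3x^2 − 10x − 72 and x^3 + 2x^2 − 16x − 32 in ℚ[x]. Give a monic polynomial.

x^2 − 2x − 8

Apply the Euclidean algorithm:
  x^4 − 3x^3 + 3x^2 − 10x − 72 = (x − 5)(x^3 + 2x^2 − 16x − 32) + (29x^2 − 58x − 232)
  x^3 + 2x^2 − 16x − 32 = ((1/29)x + 4/29)(29x^2 − 58x − 232) + (0)
Last nonzero remainder: 29x^2 − 58x − 232. Dividing through by 29 gives the monic gcd x^2 − 2x − 8.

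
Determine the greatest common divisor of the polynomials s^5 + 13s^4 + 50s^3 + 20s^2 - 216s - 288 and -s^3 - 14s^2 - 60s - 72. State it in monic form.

Apply the Euclidean algorithm:
  s^5 + 13s^4 + 50s^3 + 20s^2 - 216s - 288 = (-s^2 + s - 4)(-s^3 - 14s^2 - 60s - 72) + (-48s^2 - 384s - 576)
  -s^3 - 14s^2 - 60s - 72 = ((1/48)s + 1/8)(-48s^2 - 384s - 576) + (0)
Last nonzero remainder: -48s^2 - 384s - 576. Dividing through by -48 gives the monic gcd s^2 + 8s + 12.

s^2 + 8s + 12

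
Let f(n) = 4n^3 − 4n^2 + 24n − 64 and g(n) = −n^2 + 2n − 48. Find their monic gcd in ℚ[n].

1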